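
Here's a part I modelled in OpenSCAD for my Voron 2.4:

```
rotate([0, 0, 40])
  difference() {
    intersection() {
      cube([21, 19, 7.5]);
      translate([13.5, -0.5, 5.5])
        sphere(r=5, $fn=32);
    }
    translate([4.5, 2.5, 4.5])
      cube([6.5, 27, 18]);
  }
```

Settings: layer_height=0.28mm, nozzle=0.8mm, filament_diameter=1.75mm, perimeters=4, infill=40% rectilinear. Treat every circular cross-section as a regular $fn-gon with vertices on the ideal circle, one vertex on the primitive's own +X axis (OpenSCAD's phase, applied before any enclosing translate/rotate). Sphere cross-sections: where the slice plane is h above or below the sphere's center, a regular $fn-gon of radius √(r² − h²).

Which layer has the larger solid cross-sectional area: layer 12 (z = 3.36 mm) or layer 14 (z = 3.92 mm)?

Layer 12 (z = 3.36): the cube is present — its section is the full 21×19 rectangle (area 399.00 mm²); the r=5 sphere at (13.5, -0.5) contributes a regular 32-gon of circumradius √(5²−2.14²) = 4.519 (area = (32/2)·4.519²·sin(360°/32) = 63.74 mm²); Keeping only the common overlap: the r=5 sphere at (13.5, -0.5) partially overlaps the 21×19 cube; clipping to the common part keeps 27.38 mm² — area = 27.38 mm²; the cube at (4.5, 2.5) is not intersected at this z (z outside [4.5, 22.5]); Taking the first minus the rest: none of the subtracted shapes is present at this height, so that combined region is unchanged — area = 27.38 mm²; (whole slice rotated 40° about Z — lengths, areas and connectivity unchanged). So its area = 27.38 mm². Layer 14 (z = 3.92): the 21×19 cube contributes its full rectangle (area 399.00 mm²); the r=5 sphere at (13.5, -0.5) contributes a regular 32-gon of circumradius √(5²−1.58²) = 4.744 (area = (32/2)·4.744²·sin(360°/32) = 70.24 mm²); Taking the intersection: the r=5 sphere at (13.5, -0.5) partially overlaps the 21×19 cube; clipping to the common part keeps 30.40 mm² — area = 30.40 mm²; the cube at (4.5, 2.5) is not intersected at this z (z outside [4.5, 22.5]); Subtracting the remaining from the first: none of the subtracted shapes is present at this height, so the result so far is unchanged — area = 30.40 mm²; (rotated 40° about Z; rotation is an isometry so areas/perimeters/island counts are preserved). So its area = 30.40 mm². Layer 14 is larger (30.40 vs 27.38 mm²).

layer 14 (z = 3.92 mm)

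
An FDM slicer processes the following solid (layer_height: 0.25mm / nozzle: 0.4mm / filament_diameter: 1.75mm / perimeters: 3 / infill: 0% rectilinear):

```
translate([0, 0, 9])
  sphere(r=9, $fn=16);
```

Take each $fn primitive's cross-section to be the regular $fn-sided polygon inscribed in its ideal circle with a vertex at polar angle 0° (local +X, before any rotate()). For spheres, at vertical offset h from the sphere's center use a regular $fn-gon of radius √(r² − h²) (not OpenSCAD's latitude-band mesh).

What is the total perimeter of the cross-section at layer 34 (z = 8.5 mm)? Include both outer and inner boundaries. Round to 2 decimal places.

At z = 8.5 mm: the r=9 sphere slices to a regular 16-gon of circumradius 8.986 (√(r²−h²) with h=0.5 from center) (perimeter = 2·16·8.986·sin(180°/16) = 56.10 mm). Overall, the cross-section is a single solid region. Total boundary length (outer) = 56.10 mm.

56.10 mm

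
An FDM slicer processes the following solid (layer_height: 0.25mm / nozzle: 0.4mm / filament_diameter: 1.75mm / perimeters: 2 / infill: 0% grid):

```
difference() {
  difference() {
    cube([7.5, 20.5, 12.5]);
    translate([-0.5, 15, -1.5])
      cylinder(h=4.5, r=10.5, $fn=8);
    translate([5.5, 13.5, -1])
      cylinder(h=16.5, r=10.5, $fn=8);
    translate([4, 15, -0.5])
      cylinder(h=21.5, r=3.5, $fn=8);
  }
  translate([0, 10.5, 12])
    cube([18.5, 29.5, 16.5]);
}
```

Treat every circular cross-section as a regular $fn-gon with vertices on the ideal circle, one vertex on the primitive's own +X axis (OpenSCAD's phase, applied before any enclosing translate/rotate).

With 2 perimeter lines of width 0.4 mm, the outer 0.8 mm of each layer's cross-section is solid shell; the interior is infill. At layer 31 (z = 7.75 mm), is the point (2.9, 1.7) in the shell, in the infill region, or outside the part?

At z = 7.75 mm: the cube (footprint 7.5×20.5) is included at this height; the cylinder at (-0.5, 15) is absent (z outside [-1.5, 3]); the cylinder at (5.5, 13.5): section is a regular 8-gon, circumradius r=10.5; the r=3.5 cylinder at (4, 15) contributes a regular 8-gon of circumradius 3.5; After the difference (first − rest): starting from the 7.5×20.5 cube, the r=10.5 cylinder at (5.5, 13.5) partially overlaps it — only the 124.16 mm² overlap (of its 311.83 mm²) is removed, clipping the outline; the r=3.5 cylinder at (4, 15) misses the remaining region (no effect) — 1 connected region; the cube at (0, 10.5) is not intersected at this z (z outside [12, 28.5]); Taking the first minus the rest: none of the subtracted shapes is present at this height, so the result so far is unchanged — 1 connected region. Overall, the cross-section is a single solid region. The nearest boundary edge runs (7.50, 0.00)→(0.00, 0.00); distance from the point to it = 1.70 mm. The point is inside the cross-section and 1.70 mm from the nearest boundary — more than the 0.8 mm shell width (2 × 0.4), so it's in the infill interior.

infill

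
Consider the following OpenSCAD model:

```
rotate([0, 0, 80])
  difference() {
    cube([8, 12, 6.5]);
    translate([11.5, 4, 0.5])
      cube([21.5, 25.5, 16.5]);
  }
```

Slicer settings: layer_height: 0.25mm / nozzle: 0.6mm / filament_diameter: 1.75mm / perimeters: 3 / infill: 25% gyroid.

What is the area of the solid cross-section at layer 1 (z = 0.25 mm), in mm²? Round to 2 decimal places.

96.00 mm²

At z = 0.25 mm: the 8×12 cube contributes its full rectangle (area 96.00 mm²); the cube at (11.5, 4) is absent (z outside [0.5, 17]); Subtracting the remaining from the first: none of the subtracted shapes is present at this height, so the 8×12 cube is unchanged — area = 96.00 mm²; (rotated 80° about Z; rotation is an isometry so areas/perimeters/island counts are preserved). Overall, the cross-section is a single solid region. Net area = 96.00 mm².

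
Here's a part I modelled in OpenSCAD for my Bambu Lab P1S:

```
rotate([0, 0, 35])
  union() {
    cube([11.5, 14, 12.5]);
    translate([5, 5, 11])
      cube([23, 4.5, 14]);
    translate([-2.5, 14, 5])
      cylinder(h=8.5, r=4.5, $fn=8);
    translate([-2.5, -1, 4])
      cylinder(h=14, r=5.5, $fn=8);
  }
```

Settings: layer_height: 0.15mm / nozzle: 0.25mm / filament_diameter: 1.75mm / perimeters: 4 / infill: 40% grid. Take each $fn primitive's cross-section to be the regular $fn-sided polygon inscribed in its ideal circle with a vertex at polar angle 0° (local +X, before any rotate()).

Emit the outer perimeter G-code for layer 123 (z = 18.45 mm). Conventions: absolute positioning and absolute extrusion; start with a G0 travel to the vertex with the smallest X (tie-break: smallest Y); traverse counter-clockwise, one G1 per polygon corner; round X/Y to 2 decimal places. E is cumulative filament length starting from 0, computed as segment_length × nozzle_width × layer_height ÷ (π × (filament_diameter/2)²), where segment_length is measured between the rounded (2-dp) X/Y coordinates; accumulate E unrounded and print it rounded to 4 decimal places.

At z = 18.45 mm: the cube is absent (z outside [0, 12.5]); the cube at (5, 5) (footprint 23×4.5) is included at this height; the cylinder at (-2.5, 14) is absent (z outside [5, 13.5]); the cylinder at (-2.5, -1) is absent (z outside [4, 18]); Merging all regions: only the 23×4.5 cube at (5, 5) is present, so the union is just that shape — 1 connected region; (whole slice rotated 35° about Z — lengths, areas and connectivity unchanged). The outline is a single polygon with 4 vertices. Extrusion per mm of travel: 0.25 × 0.15 / (π × 0.875²) = 0.015591. Accumulating E over each segment gives final E = 0.8575.

G0 X-1.35 Y10.65 Z18.45
G1 X1.23 Y6.96 E0.0702
G1 X20.07 Y20.16 E0.4288
G1 X17.49 Y23.84 E0.4989
G1 X-1.35 Y10.65 E0.8575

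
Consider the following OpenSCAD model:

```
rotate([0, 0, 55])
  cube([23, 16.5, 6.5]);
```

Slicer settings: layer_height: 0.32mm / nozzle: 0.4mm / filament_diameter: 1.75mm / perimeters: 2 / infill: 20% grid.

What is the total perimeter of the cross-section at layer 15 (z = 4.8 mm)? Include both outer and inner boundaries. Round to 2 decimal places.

79.00 mm

At z = 4.8 mm: the cube (footprint 23×16.5) is included at this height (perimeter 79.00 mm); (rotated 55° about Z; rotation is an isometry so areas/perimeters/island counts are preserved). Overall, the cross-section is a single solid region. Total boundary length (outer) = 79.00 mm.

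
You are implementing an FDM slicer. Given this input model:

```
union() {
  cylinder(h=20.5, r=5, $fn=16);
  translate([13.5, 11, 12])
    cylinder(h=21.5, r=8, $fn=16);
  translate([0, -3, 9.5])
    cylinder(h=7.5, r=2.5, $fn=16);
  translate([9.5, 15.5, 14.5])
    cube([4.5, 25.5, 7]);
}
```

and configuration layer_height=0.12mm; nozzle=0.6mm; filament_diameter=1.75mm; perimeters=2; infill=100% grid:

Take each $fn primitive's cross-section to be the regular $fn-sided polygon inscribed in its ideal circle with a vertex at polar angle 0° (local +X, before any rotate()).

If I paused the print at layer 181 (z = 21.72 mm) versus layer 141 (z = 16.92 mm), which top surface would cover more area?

layer 141 (z = 16.92 mm)

Layer 181 (z = 21.72): the cylinder is absent (z outside [0, 20.5]); the r=8 cylinder at (13.5, 11) contributes a regular 16-gon of circumradius 8 (area = (16/2)·8.000²·sin(360°/16) = 195.93 mm²); the cylinder at (0, -3) does not reach this height (z outside [9.5, 17]); the cube at (9.5, 15.5) is absent (z outside [14.5, 21.5]); Merging all regions: only the r=8 cylinder at (13.5, 11) is present, so the union is just that shape — area = 195.93 mm². So its area = 195.93 mm². Layer 141 (z = 16.92): the r=5 cylinder contributes a regular 16-gon of circumradius 5 (area = (16/2)·5.000²·sin(360°/16) = 76.54 mm²); the cylinder at (13.5, 11): section is a regular 16-gon, circumradius r=8 (area = (16/2)·8.000²·sin(360°/16) = 195.93 mm²); the r=2.5 cylinder at (0, -3) contributes a regular 16-gon of circumradius 2.5 (area = (16/2)·2.500²·sin(360°/16) = 19.13 mm²); the cube at (9.5, 15.5) is present — its section is the full 4.5×25.5 rectangle (area 114.75 mm²); Combining (union): the regions partially overlap — summed areas 406.35 mm² minus the doubly-counted overlap 31.59 mm² gives 374.76 mm² — area = 374.76 mm². So its area = 374.76 mm². Layer 141 is larger (374.76 vs 195.93 mm²).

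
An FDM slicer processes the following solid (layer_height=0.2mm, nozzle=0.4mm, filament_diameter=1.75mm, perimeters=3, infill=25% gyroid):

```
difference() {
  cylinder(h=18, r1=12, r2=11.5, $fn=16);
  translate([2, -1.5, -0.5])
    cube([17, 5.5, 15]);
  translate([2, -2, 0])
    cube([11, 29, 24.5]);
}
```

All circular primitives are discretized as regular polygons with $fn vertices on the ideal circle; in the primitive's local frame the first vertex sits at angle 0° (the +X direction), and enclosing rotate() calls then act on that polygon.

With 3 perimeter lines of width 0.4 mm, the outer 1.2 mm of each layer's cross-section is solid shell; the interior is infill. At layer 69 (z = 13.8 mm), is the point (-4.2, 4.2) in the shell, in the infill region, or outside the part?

infill

At z = 13.8 mm: the cone (r1=12→r2=11.5) has section circumradius 11.617 here — a regular 16-gon; the cube at (2, -1.5) (footprint 17×5.5) is included at this height; the cube at (2, -2) (footprint 11×29) is included at this height; Subtracting the remaining from the first: starting from the cone, the 17×5.5 cube at (2, -1.5) partially overlaps it — only the 51.08 mm² overlap (of its 93.50 mm²) is removed, clipping the outline; the 11×29 cube at (2, -2) partially overlaps it — only the 48.21 mm² overlap (of its 319.00 mm²) is removed, clipping the outline — 1 connected region. Overall, the cross-section is a single solid region. The nearest boundary edge runs (-8.21, 8.21)→(-4.45, 10.73); distance from the point to it = 5.57 mm. The point is inside the cross-section and 5.57 mm from the nearest boundary — more than the 1.2 mm shell width (3 × 0.4), so it's in the infill interior.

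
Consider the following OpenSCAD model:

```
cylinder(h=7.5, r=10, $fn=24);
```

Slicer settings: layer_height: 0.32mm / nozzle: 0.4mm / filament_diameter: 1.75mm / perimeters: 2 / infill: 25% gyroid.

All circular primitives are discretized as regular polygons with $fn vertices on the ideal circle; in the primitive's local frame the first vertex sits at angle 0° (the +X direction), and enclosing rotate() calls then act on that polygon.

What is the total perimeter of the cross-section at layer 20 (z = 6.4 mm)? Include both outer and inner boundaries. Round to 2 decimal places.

At z = 6.4 mm: the r=10 cylinder contributes a regular 24-gon of circumradius 10 (perimeter = 2·24·10.000·sin(180°/24) = 62.65 mm). Overall, the cross-section is a single solid region. Total boundary length (outer) = 62.65 mm.

62.65 mm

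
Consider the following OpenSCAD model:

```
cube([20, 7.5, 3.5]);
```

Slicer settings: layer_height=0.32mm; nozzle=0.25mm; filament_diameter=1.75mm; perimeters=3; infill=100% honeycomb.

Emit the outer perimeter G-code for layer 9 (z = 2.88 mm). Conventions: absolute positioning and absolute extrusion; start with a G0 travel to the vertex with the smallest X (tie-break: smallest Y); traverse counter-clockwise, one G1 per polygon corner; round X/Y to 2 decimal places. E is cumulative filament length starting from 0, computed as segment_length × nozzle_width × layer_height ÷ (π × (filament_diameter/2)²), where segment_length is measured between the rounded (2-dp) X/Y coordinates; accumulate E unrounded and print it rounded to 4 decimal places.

At z = 2.88 mm: the 20×7.5 cube contributes its full rectangle. The outline is a single polygon with 4 vertices. Extrusion per mm of travel: 0.25 × 0.32 / (π × 0.875²) = 0.033260. Accumulating E over each segment gives final E = 1.8293.

G0 X0.00 Y0.00 Z2.88
G1 X20.00 Y0.00 E0.6652
G1 X20.00 Y7.50 E0.9147
G1 X0.00 Y7.50 E1.5799
G1 X0.00 Y0.00 E1.8293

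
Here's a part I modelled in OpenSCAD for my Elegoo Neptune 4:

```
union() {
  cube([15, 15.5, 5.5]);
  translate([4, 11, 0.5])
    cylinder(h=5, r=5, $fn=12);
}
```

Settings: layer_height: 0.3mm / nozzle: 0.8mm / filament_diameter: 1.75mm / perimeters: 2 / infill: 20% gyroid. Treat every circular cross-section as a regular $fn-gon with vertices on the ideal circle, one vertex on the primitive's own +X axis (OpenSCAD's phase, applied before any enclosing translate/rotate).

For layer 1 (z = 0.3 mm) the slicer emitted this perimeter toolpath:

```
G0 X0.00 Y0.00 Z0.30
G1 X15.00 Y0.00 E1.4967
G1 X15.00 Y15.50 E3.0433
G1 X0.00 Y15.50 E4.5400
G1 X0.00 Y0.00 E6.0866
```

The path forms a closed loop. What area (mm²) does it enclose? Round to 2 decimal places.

232.50 mm²

Apply the shoelace formula to the sequence of (X, Y) vertices; enclosed area = 232.50 mm².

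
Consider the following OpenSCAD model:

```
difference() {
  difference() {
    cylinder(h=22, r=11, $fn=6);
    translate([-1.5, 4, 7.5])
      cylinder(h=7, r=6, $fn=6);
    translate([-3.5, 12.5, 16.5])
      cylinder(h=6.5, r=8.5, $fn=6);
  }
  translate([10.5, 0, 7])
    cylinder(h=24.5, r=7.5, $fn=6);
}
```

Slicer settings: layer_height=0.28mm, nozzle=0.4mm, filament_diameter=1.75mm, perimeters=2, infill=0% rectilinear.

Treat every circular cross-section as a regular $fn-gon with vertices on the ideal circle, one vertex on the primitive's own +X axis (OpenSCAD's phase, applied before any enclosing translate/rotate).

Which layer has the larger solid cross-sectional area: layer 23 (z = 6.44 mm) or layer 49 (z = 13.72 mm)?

Layer 23 (z = 6.44): the r=11 cylinder contributes a regular 6-gon of circumradius 11 (area = (6/2)·11.000²·sin(360°/6) = 314.37 mm²); the cylinder at (-1.5, 4) is not intersected at this z (z outside [7.5, 14.5]); the cylinder at (-3.5, 12.5) is absent (z outside [16.5, 23]); Taking the first minus the rest: none of the subtracted shapes is present at this height, so the r=11 cylinder is unchanged — area = 314.37 mm²; the cylinder at (10.5, 0) is not intersected at this z (z outside [7, 31.5]); After the difference (first − rest): none of the subtracted shapes is present at this height, so the result so far is unchanged — area = 314.37 mm². So its area = 314.37 mm². Layer 49 (z = 13.72): the r=11 cylinder contributes a regular 6-gon of circumradius 11 (area = (6/2)·11.000²·sin(360°/6) = 314.37 mm²); the r=6 cylinder at (-1.5, 4) contributes a regular 6-gon of circumradius 6 (area = (6/2)·6.000²·sin(360°/6) = 93.53 mm²); the cylinder at (-3.5, 12.5) is not intersected at this z (z outside [16.5, 23]); Taking the first minus the rest: starting from the r=11 cylinder (314.37 mm²), the r=6 cylinder at (-1.5, 4) lies wholly inside it (removes its full 93.53 mm² and its 36.00 mm outline becomes a hole wall) — area = 220.84 mm²; the r=7.5 cylinder at (10.5, 0) contributes a regular 6-gon of circumradius 7.5 (area = (6/2)·7.500²·sin(360°/6) = 146.14 mm²); Taking the first minus the rest: starting from the result so far (220.84 mm²), the r=7.5 cylinder at (10.5, 0) partially overlaps it — only the 55.21 mm² overlap (of its 146.14 mm²) is removed, clipping the outline — area = 165.63 mm². So its area = 165.63 mm². Layer 23 is larger (314.37 vs 165.63 mm²).

layer 23 (z = 6.44 mm)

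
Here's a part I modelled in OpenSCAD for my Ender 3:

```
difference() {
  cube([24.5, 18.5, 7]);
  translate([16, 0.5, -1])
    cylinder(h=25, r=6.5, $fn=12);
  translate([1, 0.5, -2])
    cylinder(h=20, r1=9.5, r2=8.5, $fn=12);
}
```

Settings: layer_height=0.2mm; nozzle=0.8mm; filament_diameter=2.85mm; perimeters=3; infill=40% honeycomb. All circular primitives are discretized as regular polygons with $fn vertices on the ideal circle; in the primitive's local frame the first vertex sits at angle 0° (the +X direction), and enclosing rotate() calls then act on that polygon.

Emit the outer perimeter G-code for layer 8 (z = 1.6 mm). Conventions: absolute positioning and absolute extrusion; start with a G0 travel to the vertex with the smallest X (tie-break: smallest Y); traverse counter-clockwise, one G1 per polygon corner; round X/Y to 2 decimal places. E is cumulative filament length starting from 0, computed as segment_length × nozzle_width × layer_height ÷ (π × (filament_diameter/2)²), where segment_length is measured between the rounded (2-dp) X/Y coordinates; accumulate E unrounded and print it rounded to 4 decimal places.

G0 X0.00 Y9.55 Z1.60
G1 X1.00 Y9.82 E0.0260
G1 X5.66 Y8.57 E0.1470
G1 X9.07 Y5.16 E0.2679
G1 X9.91 Y2.03 E0.3492
G1 X10.37 Y3.75 E0.3939
G1 X12.75 Y6.13 E0.4783
G1 X16.00 Y7.00 E0.5627
G1 X19.25 Y6.13 E0.6471
G1 X21.63 Y3.75 E0.7315
G1 X22.50 Y0.50 E0.8159
G1 X22.37 Y0.00 E0.8288
G1 X24.50 Y0.00 E0.8822
G1 X24.50 Y18.50 E1.3462
G1 X0.00 Y18.50 E1.9607
G1 X0.00 Y9.55 E2.1852

At z = 1.6 mm: the cube is present — its section is the full 24.5×18.5 rectangle; the r=6.5 cylinder at (16, 0.5) gives a regular 12-gon of circumradius 6.5 (constant along its height); the cone at (1, 0.5): at t=0.180 of its height the radius interpolates to r₁+(r₂−r₁)t = 9.320, giving a regular 12-gon of that circumradius; Subtracting the remaining from the first: starting from the 24.5×18.5 cube, the r=6.5 cylinder at (16, 0.5) partially overlaps it — only the 69.81 mm² overlap (of its 126.75 mm²) is removed, clipping the outline; the cone at (1, 0.5) partially overlaps it — only the 78.49 mm² overlap (of its 260.59 mm²) is removed, clipping the outline — 1 connected region. The outline is a single polygon with 15 vertices. Extrusion per mm of travel: 0.8 × 0.2 / (π × 1.425²) = 0.025081. Accumulating E over each segment gives final E = 2.1852.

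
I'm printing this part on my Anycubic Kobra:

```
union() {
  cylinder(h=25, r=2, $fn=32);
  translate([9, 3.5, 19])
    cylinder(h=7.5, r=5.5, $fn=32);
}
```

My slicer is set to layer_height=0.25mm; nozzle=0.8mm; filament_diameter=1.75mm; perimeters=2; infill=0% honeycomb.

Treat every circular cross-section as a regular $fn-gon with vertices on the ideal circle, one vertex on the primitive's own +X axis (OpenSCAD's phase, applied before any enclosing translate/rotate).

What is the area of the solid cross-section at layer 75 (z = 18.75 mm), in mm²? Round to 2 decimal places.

12.49 mm²

At z = 18.75 mm: the cylinder: section is a regular 32-gon, circumradius r=2 (area = (32/2)·2.000²·sin(360°/32) = 12.49 mm²); the cylinder at (9, 3.5) is not intersected at this z (z outside [19, 26.5]); Merging all regions: only the r=2 cylinder is present, so the union is just that shape — area = 12.49 mm². Overall, the cross-section is a single solid region. Net area = 12.49 mm².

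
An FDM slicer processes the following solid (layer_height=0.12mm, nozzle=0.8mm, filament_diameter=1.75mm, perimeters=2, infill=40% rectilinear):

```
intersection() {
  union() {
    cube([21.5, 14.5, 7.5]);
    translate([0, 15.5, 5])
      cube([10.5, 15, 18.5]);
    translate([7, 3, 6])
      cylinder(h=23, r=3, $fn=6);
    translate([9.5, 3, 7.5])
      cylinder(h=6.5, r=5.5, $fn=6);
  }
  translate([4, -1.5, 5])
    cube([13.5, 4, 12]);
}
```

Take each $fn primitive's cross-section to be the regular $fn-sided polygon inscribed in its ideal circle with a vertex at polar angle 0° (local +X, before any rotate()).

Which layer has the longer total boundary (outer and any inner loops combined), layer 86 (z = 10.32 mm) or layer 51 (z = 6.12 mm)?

Layer 86 (z = 10.32): the cube does not reach this height (z outside [0, 7.5]); the 10.5×15 cube at (0, 15.5) contributes its full rectangle (perimeter 51.00 mm); the r=3 cylinder at (7, 3) gives a regular 6-gon of circumradius 3 (constant along its height) (perimeter = 2·6·3.000·sin(180°/6) = 18.00 mm); the r=5.5 cylinder at (9.5, 3) gives a regular 6-gon of circumradius 5.5 (constant along its height) (perimeter = 2·6·5.500·sin(180°/6) = 33.00 mm); Combining (union): the regions partially overlap (shared area 23.38 mm²), so the edge portions inside another operand are dropped and the merged outline is re-measured after clipping — boundary = 84.00 mm; the cube at (4, -1.5) (footprint 13.5×4) is included at this height (perimeter 35.00 mm); After intersecting: the 13.5×4 cube at (4, -1.5) partially overlaps that combined region; clipping to the common part keeps 32.45 mm² — boundary = 25.46 mm. So its perimeter = 25.46 mm. Layer 51 (z = 6.12): the 21.5×14.5 cube contributes its full rectangle (perimeter 72.00 mm); the cube at (0, 15.5) (footprint 10.5×15) is included at this height (perimeter 51.00 mm); the r=3 cylinder at (7, 3) contributes a regular 6-gon of circumradius 3 (perimeter = 2·6·3.000·sin(180°/6) = 18.00 mm); the cylinder at (9.5, 3) does not reach this height (z outside [7.5, 14]); Combining (union): the regions partially overlap (shared area 23.38 mm²), so the edge portions inside another operand are dropped and the merged outline is re-measured after clipping — boundary = 123.00 mm; the 13.5×4 cube at (4, -1.5) contributes its full rectangle (perimeter 35.00 mm); Taking the intersection: the 13.5×4 cube at (4, -1.5) partially overlaps the result so far; clipping to the common part keeps 33.75 mm² — boundary = 32.00 mm. So its perimeter = 32.00 mm. Layer 51 is larger (32.00 vs 25.46 mm).

layer 51 (z = 6.12 mm)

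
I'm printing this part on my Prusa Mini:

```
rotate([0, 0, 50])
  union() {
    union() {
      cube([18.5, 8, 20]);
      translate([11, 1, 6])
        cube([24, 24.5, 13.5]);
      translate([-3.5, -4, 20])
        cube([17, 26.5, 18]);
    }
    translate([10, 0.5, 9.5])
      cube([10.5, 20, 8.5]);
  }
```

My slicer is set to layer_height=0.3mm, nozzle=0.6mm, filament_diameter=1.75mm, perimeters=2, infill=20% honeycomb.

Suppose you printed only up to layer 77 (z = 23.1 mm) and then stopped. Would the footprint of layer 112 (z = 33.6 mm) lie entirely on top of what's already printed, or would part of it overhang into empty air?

entirely on top

Compare the two slices. At z = 23.1: the cube does not reach this height (z outside [0, 20]); the cube at (11, 1) does not reach this height (z outside [6, 19.5]); the 17×26.5 cube at (-3.5, -4) contributes its full rectangle (area 450.50 mm²); Merging all regions: only the 17×26.5 cube at (-3.5, -4) is present, so the union is just that shape — area = 450.50 mm²; the cube at (10, 0.5) is absent (z outside [9.5, 18]); Taking the union: only the result so far is present, so the union is just that shape — area = 450.50 mm²; (whole slice rotated 50° about Z — lengths, areas and connectivity unchanged). At z = 33.6: the cube is not intersected at this z (z outside [0, 20]); the cube at (11, 1) is not intersected at this z (z outside [6, 19.5]); the cube at (-3.5, -4) is present — its section is the full 17×26.5 rectangle (area 450.50 mm²); Taking the union: only the 17×26.5 cube at (-3.5, -4) is present, so the union is just that shape — area = 450.50 mm²; the cube at (10, 0.5) is absent (z outside [9.5, 18]); Merging all regions: only that combined region is present, so the union is just that shape — area = 450.50 mm²; (whole slice rotated 50° about Z — lengths, areas and connectivity unchanged). Checking containment: the cross-section at z = 33.6 is a subset of the cross-section at z = 23.1.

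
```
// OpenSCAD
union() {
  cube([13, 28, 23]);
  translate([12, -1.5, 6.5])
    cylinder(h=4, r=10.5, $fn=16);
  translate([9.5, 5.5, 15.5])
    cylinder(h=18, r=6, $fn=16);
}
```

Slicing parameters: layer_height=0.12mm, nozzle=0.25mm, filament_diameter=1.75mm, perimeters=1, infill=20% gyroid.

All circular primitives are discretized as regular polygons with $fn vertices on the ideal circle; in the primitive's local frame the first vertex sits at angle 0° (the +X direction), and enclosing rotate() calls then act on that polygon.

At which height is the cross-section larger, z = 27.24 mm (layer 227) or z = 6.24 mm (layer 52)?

layer 52 (z = 6.24 mm)

Layer 227 (z = 27.24): the cube is absent (z outside [0, 23]); the cylinder at (12, -1.5) is not intersected at this z (z outside [6.5, 10.5]); the cylinder at (9.5, 5.5): section is a regular 16-gon, circumradius r=6 (area = (16/2)·6.000²·sin(360°/16) = 110.21 mm²); Taking the union: only the r=6 cylinder at (9.5, 5.5) is present, so the union is just that shape — area = 110.21 mm². So its area = 110.21 mm². Layer 52 (z = 6.24): the cube is present — its section is the full 13×28 rectangle (area 364.00 mm²); the cylinder at (12, -1.5) is absent (z outside [6.5, 10.5]); the cylinder at (9.5, 5.5) is not intersected at this z (z outside [15.5, 33.5]); Taking the union: only the 13×28 cube is present, so the union is just that shape — area = 364.00 mm². So its area = 364.00 mm². Layer 52 is larger (364.00 vs 110.21 mm²).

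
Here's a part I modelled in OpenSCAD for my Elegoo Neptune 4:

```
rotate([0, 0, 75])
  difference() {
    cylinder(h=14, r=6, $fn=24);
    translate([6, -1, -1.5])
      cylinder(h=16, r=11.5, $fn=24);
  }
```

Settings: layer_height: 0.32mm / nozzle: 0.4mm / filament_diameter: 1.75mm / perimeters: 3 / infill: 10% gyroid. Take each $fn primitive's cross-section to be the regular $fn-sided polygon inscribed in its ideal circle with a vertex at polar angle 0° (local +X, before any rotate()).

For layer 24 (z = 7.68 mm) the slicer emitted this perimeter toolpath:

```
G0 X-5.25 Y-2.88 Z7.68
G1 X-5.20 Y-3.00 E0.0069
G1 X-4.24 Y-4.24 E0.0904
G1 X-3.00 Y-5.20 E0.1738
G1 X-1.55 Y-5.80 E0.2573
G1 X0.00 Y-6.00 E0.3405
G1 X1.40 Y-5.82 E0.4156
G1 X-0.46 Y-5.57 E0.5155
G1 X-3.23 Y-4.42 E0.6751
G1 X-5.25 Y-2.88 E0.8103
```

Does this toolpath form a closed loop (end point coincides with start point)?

Start point (G0): (-5.25, -2.88). End point (last G1): the path returns to the start — closed.

yes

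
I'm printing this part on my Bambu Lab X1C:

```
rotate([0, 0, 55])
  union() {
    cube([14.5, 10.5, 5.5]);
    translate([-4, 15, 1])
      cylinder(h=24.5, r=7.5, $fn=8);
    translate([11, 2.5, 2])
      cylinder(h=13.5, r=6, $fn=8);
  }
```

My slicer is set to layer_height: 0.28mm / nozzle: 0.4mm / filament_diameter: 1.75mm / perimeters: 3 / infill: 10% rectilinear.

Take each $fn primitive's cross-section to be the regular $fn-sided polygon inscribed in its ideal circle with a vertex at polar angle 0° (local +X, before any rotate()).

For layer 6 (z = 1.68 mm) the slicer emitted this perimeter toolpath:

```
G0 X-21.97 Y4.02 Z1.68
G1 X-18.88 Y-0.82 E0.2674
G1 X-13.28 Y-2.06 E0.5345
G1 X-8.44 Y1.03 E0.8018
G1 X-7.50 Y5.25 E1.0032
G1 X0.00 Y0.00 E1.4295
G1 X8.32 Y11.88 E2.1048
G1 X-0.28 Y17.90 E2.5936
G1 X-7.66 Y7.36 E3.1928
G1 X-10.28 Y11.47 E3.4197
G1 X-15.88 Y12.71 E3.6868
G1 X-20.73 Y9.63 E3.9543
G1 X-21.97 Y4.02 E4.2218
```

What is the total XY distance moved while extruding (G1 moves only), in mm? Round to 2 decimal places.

Sum the Euclidean lengths of each G1 segment: total = 90.67 mm.

90.67 mm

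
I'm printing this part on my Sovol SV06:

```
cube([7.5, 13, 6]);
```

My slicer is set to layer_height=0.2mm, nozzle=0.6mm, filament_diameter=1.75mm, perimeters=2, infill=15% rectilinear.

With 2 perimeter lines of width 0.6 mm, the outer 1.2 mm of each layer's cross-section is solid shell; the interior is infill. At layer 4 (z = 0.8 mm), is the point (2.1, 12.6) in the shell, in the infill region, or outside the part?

shell

At z = 0.8 mm: the cube (footprint 7.5×13) is included at this height. Overall, the cross-section is a single solid region. The nearest boundary edge runs (7.50, 13.00)→(0.00, 13.00); distance from the point to it = 0.40 mm. The point is inside the cross-section, 0.40 mm from the nearest boundary — within the 1.2 mm shell band (2 × 0.6).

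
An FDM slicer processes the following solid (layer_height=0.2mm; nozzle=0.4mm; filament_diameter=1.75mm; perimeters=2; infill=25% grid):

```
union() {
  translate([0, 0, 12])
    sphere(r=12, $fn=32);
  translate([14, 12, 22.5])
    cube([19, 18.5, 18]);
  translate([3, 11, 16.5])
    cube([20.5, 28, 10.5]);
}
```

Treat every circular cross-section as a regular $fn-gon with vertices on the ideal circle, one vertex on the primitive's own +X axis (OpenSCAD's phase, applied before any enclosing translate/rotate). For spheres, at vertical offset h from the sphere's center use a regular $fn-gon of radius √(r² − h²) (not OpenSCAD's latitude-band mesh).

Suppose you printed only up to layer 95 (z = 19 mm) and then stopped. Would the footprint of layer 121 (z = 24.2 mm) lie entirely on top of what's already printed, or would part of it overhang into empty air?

part overhangs

Compare the two slices. At z = 19: the r=12 sphere contributes a regular 32-gon of circumradius √(12²−7²) = 9.747 (area = (32/2)·9.747²·sin(360°/32) = 296.54 mm²); the cube at (14, 12) does not reach this height (z outside [22.5, 40.5]); the cube at (3, 11) is present — its section is the full 20.5×28 rectangle (area 574.00 mm²); Taking the union: the 2 present regions are separate (no shared area or edge), so areas and boundary lengths simply add and each stays a separate island — area = 870.54 mm². At z = 24.2: the sphere is not intersected at this z (|z−center|=12.200 > r=12); the cube at (14, 12) (footprint 19×18.5) is included at this height (area 351.50 mm²); the cube at (3, 11) (footprint 20.5×28) is included at this height (area 574.00 mm²); Taking the union: the regions partially overlap — summed areas 925.50 mm² minus the doubly-counted overlap 175.75 mm² gives 749.75 mm² — area = 749.75 mm². Checking containment: at z = 24.2 the cross-section extends beyond the z = 19 cross-section by about 175.75 mm².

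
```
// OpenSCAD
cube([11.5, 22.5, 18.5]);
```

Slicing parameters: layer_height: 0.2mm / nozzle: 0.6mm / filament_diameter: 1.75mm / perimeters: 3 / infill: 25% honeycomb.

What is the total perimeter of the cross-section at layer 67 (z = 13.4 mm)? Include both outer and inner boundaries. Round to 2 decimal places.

At z = 13.4 mm: the cube (footprint 11.5×22.5) is included at this height (perimeter 68.00 mm). Overall, the cross-section is a single solid region. Total boundary length (outer) = 68.00 mm.

68.00 mm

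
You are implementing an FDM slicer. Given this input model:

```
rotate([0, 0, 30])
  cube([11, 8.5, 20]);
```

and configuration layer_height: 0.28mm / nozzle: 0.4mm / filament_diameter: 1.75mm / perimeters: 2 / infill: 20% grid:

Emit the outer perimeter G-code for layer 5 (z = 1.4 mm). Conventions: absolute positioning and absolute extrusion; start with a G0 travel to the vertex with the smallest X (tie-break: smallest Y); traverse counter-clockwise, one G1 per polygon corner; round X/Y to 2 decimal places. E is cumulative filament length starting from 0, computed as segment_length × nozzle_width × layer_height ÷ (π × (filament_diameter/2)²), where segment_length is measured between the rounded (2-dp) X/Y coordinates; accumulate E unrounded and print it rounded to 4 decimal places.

G0 X-4.25 Y7.36 Z1.40
G1 X0.00 Y0.00 E0.3957
G1 X9.53 Y5.50 E0.9081
G1 X5.28 Y12.86 E1.3038
G1 X-4.25 Y7.36 E1.8162

At z = 1.4 mm: the cube (footprint 11×8.5) is included at this height; (rotated 30° about Z; rotation is an isometry so areas/perimeters/island counts are preserved). The outline is a single polygon with 4 vertices. Extrusion per mm of travel: 0.4 × 0.28 / (π × 0.875²) = 0.046564. Accumulating E over each segment gives final E = 1.8162.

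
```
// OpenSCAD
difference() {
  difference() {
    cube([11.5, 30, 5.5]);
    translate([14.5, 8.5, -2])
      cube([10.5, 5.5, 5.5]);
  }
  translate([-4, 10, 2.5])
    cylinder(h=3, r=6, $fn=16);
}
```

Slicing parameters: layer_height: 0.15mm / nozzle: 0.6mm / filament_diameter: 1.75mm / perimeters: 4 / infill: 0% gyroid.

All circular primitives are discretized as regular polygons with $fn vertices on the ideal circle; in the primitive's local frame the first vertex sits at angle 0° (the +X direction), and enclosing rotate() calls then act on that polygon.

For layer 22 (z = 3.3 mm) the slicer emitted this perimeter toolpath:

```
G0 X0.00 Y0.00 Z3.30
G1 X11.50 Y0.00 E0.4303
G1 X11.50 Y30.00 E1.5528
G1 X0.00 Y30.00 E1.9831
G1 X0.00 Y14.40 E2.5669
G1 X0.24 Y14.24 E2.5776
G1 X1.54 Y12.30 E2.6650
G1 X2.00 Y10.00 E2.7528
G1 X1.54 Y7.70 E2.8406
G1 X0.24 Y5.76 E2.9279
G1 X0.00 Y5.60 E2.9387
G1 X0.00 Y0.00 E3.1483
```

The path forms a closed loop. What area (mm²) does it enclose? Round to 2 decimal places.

Apply the shoelace formula to the sequence of (X, Y) vertices; enclosed area = 333.37 mm².

333.37 mm²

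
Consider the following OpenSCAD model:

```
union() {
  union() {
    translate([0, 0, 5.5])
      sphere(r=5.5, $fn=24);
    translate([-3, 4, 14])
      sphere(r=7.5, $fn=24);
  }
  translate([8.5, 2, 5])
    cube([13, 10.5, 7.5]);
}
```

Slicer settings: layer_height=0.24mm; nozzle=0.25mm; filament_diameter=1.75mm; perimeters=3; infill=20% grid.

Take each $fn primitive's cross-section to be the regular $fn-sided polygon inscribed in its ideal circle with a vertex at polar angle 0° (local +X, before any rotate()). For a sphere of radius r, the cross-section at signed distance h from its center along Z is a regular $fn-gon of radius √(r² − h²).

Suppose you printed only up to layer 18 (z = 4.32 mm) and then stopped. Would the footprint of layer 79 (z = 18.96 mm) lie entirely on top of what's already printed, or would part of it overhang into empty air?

part overhangs

Compare the two slices. At z = 4.32: the r=5.5 sphere slices to a regular 24-gon of circumradius 5.372 (√(r²−h²) with h=1.18 from center) (area = (24/2)·5.372²·sin(360°/24) = 89.63 mm²); the sphere at (-3, 4) does not reach this height (|z−center|=9.680 > r=7.5); Taking the union: only the r=5.5 sphere is present, so the union is just that shape — area = 89.63 mm²; the cube at (8.5, 2) is absent (z outside [5, 12.5]); Combining (union): only the result so far is present, so the union is just that shape — area = 89.63 mm². At z = 18.96: the sphere does not reach this height (|z−center|=13.460 > r=5.5); the r=7.5 sphere at (-3, 4) slices to a regular 24-gon of circumradius 5.626 (√(r²−h²) with h=4.96 from center) (area = (24/2)·5.626²·sin(360°/24) = 98.29 mm²); Combining (union): only the r=7.5 sphere at (-3, 4) is present, so the union is just that shape — area = 98.29 mm²; the cube at (8.5, 2) does not reach this height (z outside [5, 12.5]); Taking the union: only that combined region is present, so the union is just that shape — area = 98.29 mm². Checking containment: at z = 18.96 the cross-section extends beyond the z = 4.32 cross-section by about 57.12 mm².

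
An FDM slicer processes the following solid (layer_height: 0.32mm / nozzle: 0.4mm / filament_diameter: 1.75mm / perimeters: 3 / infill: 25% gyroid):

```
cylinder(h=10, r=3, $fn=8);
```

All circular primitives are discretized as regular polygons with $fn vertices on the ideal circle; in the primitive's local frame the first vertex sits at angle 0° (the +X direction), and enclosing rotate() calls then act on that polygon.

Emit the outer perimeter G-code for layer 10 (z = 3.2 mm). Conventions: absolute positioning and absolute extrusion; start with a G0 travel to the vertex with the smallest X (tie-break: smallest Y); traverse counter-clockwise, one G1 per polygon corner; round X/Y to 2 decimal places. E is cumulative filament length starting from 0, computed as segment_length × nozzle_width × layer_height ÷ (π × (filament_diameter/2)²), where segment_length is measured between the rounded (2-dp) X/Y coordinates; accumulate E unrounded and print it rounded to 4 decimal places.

G0 X-3.00 Y0.00 Z3.20
G1 X-2.12 Y-2.12 E0.1222
G1 X0.00 Y-3.00 E0.2443
G1 X2.12 Y-2.12 E0.3665
G1 X3.00 Y0.00 E0.4886
G1 X2.12 Y2.12 E0.6108
G1 X0.00 Y3.00 E0.7329
G1 X-2.12 Y2.12 E0.8551
G1 X-3.00 Y0.00 E0.9772

At z = 3.2 mm: the cylinder: section is a regular 8-gon, circumradius r=3. The outline is a single polygon with 8 vertices. Extrusion per mm of travel: 0.4 × 0.32 / (π × 0.875²) = 0.053216. Accumulating E over each segment gives final E = 0.9772.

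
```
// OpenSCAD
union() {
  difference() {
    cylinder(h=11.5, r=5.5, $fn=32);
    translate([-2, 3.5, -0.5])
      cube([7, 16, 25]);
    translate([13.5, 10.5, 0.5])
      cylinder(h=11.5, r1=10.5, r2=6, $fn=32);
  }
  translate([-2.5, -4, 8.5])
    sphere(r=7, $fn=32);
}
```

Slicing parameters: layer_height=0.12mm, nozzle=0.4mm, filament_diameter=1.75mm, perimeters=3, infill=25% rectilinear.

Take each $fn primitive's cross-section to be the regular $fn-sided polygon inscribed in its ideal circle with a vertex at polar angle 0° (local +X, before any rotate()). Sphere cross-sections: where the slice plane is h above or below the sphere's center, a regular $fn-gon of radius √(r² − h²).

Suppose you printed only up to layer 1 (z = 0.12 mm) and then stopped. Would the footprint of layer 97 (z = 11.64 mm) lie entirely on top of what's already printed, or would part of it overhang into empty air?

part overhangs

Compare the two slices. At z = 0.12: the r=5.5 cylinder gives a regular 32-gon of circumradius 5.5 (constant along its height) (area = (32/2)·5.500²·sin(360°/32) = 94.42 mm²); the cube at (-2, 3.5) is present — its section is the full 7×16 rectangle (area 112.00 mm²); the cone at (13.5, 10.5) is not intersected at this z (z outside [0.5, 12]); After the difference (first − rest): starting from the r=5.5 cylinder (94.42 mm²), the 7×16 cube at (-2, 3.5) partially overlaps it — only the 9.53 mm² overlap (of its 112.00 mm²) is removed, clipping the outline — area = 84.89 mm²; the sphere at (-2.5, -4) does not reach this height (|z−center|=8.380 > r=7); Taking the union: only the result so far is present, so the union is just that shape — area = 84.89 mm². At z = 11.64: the cylinder does not reach this height (z outside [0, 11.5]); the cube at (-2, 3.5) (footprint 7×16) is included at this height (area 112.00 mm²); the cone at (13.5, 10.5) contributes a regular 32-gon of circumradius 6.141 (interpolated between r1=10.5 and r2=6 at t=0.969) (area = (32/2)·6.141²·sin(360°/32) = 117.71 mm²); After the difference (first − rest): the first operand is absent here, so nothing remains; the sphere at (-2.5, -4): section is a regular 32-gon, circumradius = √(r²−h²) = √(7²−3.14²) = 6.256 (area = (32/2)·6.256²·sin(360°/32) = 122.17 mm²); Taking the union: only the r=7 sphere at (-2.5, -4) is present, so the union is just that shape — area = 122.17 mm². Checking containment: at z = 11.64 the cross-section extends beyond the z = 0.12 cross-section by about 68.38 mm².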